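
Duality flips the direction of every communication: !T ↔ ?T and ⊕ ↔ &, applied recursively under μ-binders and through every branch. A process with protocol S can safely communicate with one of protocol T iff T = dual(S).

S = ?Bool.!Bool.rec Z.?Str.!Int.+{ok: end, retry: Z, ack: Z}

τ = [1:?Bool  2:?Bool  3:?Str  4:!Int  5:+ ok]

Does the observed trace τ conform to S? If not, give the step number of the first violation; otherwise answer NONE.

[1] ?Bool  ✓  residual = !Bool.rec Z.…
[2] got ?Bool, protocol expects !Bool  ✗

2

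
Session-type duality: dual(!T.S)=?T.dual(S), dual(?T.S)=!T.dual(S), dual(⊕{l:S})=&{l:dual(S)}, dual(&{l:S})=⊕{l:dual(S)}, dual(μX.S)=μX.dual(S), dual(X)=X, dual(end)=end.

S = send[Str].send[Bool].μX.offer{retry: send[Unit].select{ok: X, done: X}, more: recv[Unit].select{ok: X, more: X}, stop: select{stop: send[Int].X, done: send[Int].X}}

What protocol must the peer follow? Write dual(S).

send[Str] ↦ recv[Str]
  send[Bool] ↦ recv[Bool]
    μX ↦ μX  (μ self-dual)
      offer{retry,more,stop} ↦ select{retry,more,stop}  (offer→select)
        case retry:
          send[Unit] ↦ recv[Unit]
            select{ok,done} ↦ offer{ok,done}  (⊕→&)
              case ok:
                dual(X) = X
              case done:
                dual(X) = X
        case more:
          recv[Unit] ↦ send[Unit]
            select{ok,more} ↦ offer{ok,more}  (⊕→&)
              case ok:
                dual(X) = X
              case more:
                dual(X) = X
        case stop:
          select{stop,done} ↦ offer{stop,done}  (⊕→&)
            case stop:
              send[Int] ↦ recv[Int]
                dual(X) = X
            case done:
              send[Int] ↦ recv[Int]
                dual(X) = X

recv[Str].recv[Bool].μX.select{retry: recv[Unit].offer{ok: X, done: X}, more: send[Unit].offer{ok: X, more: X}, stop: offer{stop: recv[Int].X, done: recv[Int].X}}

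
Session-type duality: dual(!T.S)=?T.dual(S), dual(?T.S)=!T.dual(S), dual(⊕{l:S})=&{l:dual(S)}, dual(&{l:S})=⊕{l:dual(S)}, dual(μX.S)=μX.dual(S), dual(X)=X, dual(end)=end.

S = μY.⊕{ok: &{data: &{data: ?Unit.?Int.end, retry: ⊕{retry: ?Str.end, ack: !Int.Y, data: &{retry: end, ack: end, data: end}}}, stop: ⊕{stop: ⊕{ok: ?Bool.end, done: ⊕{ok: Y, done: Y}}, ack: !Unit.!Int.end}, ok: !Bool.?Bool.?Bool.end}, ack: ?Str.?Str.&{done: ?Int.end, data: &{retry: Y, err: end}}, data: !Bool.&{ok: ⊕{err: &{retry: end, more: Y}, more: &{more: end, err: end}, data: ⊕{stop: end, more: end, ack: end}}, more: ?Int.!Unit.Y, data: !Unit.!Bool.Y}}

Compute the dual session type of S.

μY = μY  (μ self-dual)
  ⊕{ok,ack,data} = &{ok,ack,data}  (internal→external)
    [ok]
      &{data,stop,ok} = ⊕{data,stop,ok}  (offer→select)
        [data]
          &{data,retry} = ⊕{data,retry}  (offer→select)
            [data]
              ?Unit = !Unit
                ?Int = !Int
                  dual(end) = end
            [retry]
              ⊕{retry,ack,data} = &{retry,ack,data}  (internal→external)
                [retry]
                  ?Str = !Str
                    dual(end) = end
                [ack]
                  !Int = ?Int
                    dual(Y) = Y
                [data]
                  &{retry,ack,data} = ⊕{retry,ack,data}  (offer→select)
                    [retry]
                      dual(end) = end
                    [ack]
                      dual(end) = end
                    [data]
                      dual(end) = end
        [stop]
          ⊕{stop,ack} = &{stop,ack}  (internal→external)
            [stop]
              ⊕{ok,done} = &{ok,done}  (internal→external)
                [ok]
                  ?Bool = !Bool
                    dual(end) = end
                [done]
                  ⊕{ok,done} = &{ok,done}  (internal→external)
                    [ok]
                      dual(Y) = Y
                    [done]
                      dual(Y) = Y
            [ack]
              !Unit = ?Unit
                !Int = ?Int
                  dual(end) = end
        [ok]
          !Bool = ?Bool
            ?Bool = !Bool
              ?Bool = !Bool
                dual(end) = end
    [ack]
      ?Str = !Str
        ?Str = !Str
          &{done,data} = ⊕{done,data}  (offer→select)
            [done]
              ?Int = !Int
                dual(end) = end
            [data]
              &{retry,err} = ⊕{retry,err}  (offer→select)
                [retry]
                  dual(Y) = Y
                [err]
                  dual(end) = end
    [data]
      !Bool = ?Bool
        &{ok,more,data} = ⊕{ok,more,data}  (offer→select)
          [ok]
            ⊕{err,more,data} = &{err,more,data}  (internal→external)
              [err]
                &{retry,more} = ⊕{retry,more}  (offer→select)
                  [retry]
                    dual(end) = end
                  [more]
                    dual(Y) = Y
              [more]
                &{more,err} = ⊕{more,err}  (offer→select)
                  [more]
                    dual(end) = end
                  [err]
                    dual(end) = end
              [data]
                ⊕{stop,more,ack} = &{stop,more,ack}  (internal→external)
                  [stop]
                    dual(end) = end
                  [more]
                    dual(end) = end
                  [ack]
                    dual(end) = end
          [more]
            ?Int = !Int
              !Unit = ?Unit
                dual(Y) = Y
          [data]
            !Unit = ?Unit
              !Bool = ?Bool
                dual(Y) = Y

μY.&{ok: ⊕{data: ⊕{data: !Unit.!Int.end, retry: &{retry: !Str.end, ack: ?Int.Y, data: ⊕{retry: end, ack: end, data: end}}}, stop: &{stop: &{ok: !Bool.end, done: &{ok: Y, done: Y}}, ack: ?Unit.?Int.end}, ok: ?Bool.!Bool.!Bool.end}, ack: !Str.!Str.⊕{done: !Int.end, data: ⊕{retry: Y, err: end}}, data: ?Bool.⊕{ok: &{err: ⊕{retry: end, more: Y}, more: ⊕{more: end, err: end}, data: &{stop: end, more: end, ack: end}}, more: !Int.?Unit.Y, data: ?Unit.?Bool.Y}}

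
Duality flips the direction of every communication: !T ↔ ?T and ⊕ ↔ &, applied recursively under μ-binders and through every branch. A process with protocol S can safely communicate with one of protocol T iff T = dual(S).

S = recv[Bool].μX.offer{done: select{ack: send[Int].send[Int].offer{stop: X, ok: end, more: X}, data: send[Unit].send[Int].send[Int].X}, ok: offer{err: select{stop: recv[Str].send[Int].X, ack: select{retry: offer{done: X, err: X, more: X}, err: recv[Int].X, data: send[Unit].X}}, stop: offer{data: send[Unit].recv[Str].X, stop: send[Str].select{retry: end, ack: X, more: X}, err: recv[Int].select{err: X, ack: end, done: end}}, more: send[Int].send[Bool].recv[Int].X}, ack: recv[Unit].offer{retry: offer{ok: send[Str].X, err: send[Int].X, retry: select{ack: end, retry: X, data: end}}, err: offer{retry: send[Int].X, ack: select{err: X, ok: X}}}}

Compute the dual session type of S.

send[Bool].μX.select{done: offer{ack: recv[Int].recv[Int].select{stop: X, ok: end, more: X}, data: recv[Unit].recv[Int].recv[Int].X}, ok: select{err: offer{stop: send[Str].recv[Int].X, ack: offer{retry: select{done: X, err: X, more: X}, err: send[Int].X, data: recv[Unit].X}}, stop: select{data: recv[Unit].send[Str].X, stop: recv[Str].offer{retry: end, ack: X, more: X}, err: send[Int].offer{err: X, ack: end, done: end}}, more: recv[Int].recv[Bool].send[Int].X}, ack: send[Unit].select{retry: select{ok: recv[Str].X, err: recv[Int].X, retry: offer{ack: end, retry: X, data: end}}, err: select{retry: recv[Int].X, ack: offer{err: X, ok: X}}}}

recv[Bool] = send[Bool]
  μX = μX  (binder kept)
    offer{done,ok,ack} = select{done,ok,ack}  (offer→select)
      [done]
        select{ack,data} = offer{ack,data}  (internal→external)
          [ack]
            send[Int] = recv[Int]
              send[Int] = recv[Int]
                offer{stop,ok,more} = select{stop,ok,more}  (offer→select)
                  [stop]
                    X ↦ X
                  [ok]
                    end ↦ end
                  [more]
                    X ↦ X
          [data]
            send[Unit] = recv[Unit]
              send[Int] = recv[Int]
                send[Int] = recv[Int]
                  X ↦ X
      [ok]
        offer{err,stop,more} = select{err,stop,more}  (offer→select)
          [err]
            select{stop,ack} = offer{stop,ack}  (internal→external)
              [stop]
                recv[Str] = send[Str]
                  send[Int] = recv[Int]
                    X ↦ X
              [ack]
                select{retry,err,data} = offer{retry,err,data}  (internal→external)
                  [retry]
                    offer{done,err,more} = select{done,err,more}  (offer→select)
                      [done]
                        X ↦ X
                      [err]
                        X ↦ X
                      [more]
                        X ↦ X
                  [err]
                    recv[Int] = send[Int]
                      X ↦ X
                  [data]
                    send[Unit] = recv[Unit]
                      X ↦ X
          [stop]
            offer{data,stop,err} = select{data,stop,err}  (offer→select)
              [data]
                send[Unit] = recv[Unit]
                  recv[Str] = send[Str]
                    X ↦ X
              [stop]
                send[Str] = recv[Str]
                  select{retry,ack,more} = offer{retry,ack,more}  (internal→external)
                    [retry]
                      end ↦ end
                    [ack]
                      X ↦ X
                    [more]
                      X ↦ X
              [err]
                recv[Int] = send[Int]
                  select{err,ack,done} = offer{err,ack,done}  (internal→external)
                    [err]
                      X ↦ X
                    [ack]
                      end ↦ end
                    [done]
                      end ↦ end
          [more]
            send[Int] = recv[Int]
              send[Bool] = recv[Bool]
                recv[Int] = send[Int]
                  X ↦ X
      [ack]
        recv[Unit] = send[Unit]
          offer{retry,err} = select{retry,err}  (offer→select)
            [retry]
              offer{ok,err,retry} = select{ok,err,retry}  (offer→select)
                [ok]
                  send[Str] = recv[Str]
                    X ↦ X
                [err]
                  send[Int] = recv[Int]
                    X ↦ X
                [retry]
                  select{ack,retry,data} = offer{ack,retry,data}  (internal→external)
                    [ack]
                      end ↦ end
                    [retry]
                      X ↦ X
                    [data]
                      end ↦ end
            [err]
              offer{retry,ack} = select{retry,ack}  (offer→select)
                [retry]
                  send[Int] = recv[Int]
                    X ↦ X
                [ack]
                  select{err,ok} = offer{err,ok}  (internal→external)
                    [err]
                      X ↦ X
                    [ok]
                      X ↦ X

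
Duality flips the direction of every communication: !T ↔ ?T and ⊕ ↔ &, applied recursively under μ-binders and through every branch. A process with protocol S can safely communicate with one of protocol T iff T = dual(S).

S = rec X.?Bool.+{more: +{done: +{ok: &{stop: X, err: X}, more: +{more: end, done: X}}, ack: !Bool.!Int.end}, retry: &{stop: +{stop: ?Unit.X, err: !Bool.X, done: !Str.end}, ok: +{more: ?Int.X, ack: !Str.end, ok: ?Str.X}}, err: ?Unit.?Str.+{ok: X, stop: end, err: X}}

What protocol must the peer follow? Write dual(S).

rec X.!Bool.&{more: &{done: &{ok: +{stop: X, err: X}, more: &{more: end, done: X}}, ack: ?Bool.?Int.end}, retry: +{stop: &{stop: !Unit.X, err: ?Bool.X, done: ?Str.end}, ok: &{more: !Int.X, ack: ?Str.end, ok: !Str.X}}, err: !Unit.!Str.&{ok: X, stop: end, err: X}}

rec X = rec X  (rec unchanged)
  ?Bool = !Bool
    +{more,retry,err} = &{more,retry,err}  (internal→external)
      [more]
        +{done,ack} = &{done,ack}  (internal→external)
          [done]
            +{ok,more} = &{ok,more}  (internal→external)
              [ok]
                &{stop,err} = +{stop,err}  (offer→select)
                  [stop]
                    dual(X) = X
                  [err]
                    dual(X) = X
              [more]
                +{more,done} = &{more,done}  (internal→external)
                  [more]
                    dual(end) = end
                  [done]
                    dual(X) = X
          [ack]
            !Bool = ?Bool
              !Int = ?Int
                dual(end) = end
      [retry]
        &{stop,ok} = +{stop,ok}  (offer→select)
          [stop]
            +{stop,err,done} = &{stop,err,done}  (internal→external)
              [stop]
                ?Unit = !Unit
                  dual(X) = X
              [err]
                !Bool = ?Bool
                  dual(X) = X
              [done]
                !Str = ?Str
                  dual(end) = end
          [ok]
            +{more,ack,ok} = &{more,ack,ok}  (internal→external)
              [more]
                ?Int = !Int
                  dual(X) = X
              [ack]
                !Str = ?Str
                  dual(end) = end
              [ok]
                ?Str = !Str
                  dual(X) = X
      [err]
        ?Unit = !Unit
          ?Str = !Str
            +{ok,stop,err} = &{ok,stop,err}  (internal→external)
              [ok]
                dual(X) = X
              [stop]
                dual(end) = end
              [err]
                dual(X) = X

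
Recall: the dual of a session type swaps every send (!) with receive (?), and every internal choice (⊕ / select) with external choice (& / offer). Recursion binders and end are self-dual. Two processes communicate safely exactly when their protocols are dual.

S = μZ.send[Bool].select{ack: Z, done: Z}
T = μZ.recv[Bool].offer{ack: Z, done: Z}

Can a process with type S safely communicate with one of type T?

YES

μZ vs μZ  ✓ (binder kept)
  send[Bool] vs recv[Bool]  ✓
    select{ack,done} vs offer{ack,done}  ✓ label sets agree
      [ack]
        Z vs Z  ✓
      [done]
        Z vs Z  ✓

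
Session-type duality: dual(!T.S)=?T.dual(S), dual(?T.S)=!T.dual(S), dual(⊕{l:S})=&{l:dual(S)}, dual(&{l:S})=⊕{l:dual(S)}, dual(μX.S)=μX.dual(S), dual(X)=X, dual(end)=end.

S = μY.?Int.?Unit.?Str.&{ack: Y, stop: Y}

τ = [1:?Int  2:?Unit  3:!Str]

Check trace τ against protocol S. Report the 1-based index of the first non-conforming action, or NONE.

3

@1 ?Int  match  now at ?Unit.?Str.&{ack: μY.…, stop: μY.…}
@2 ?Unit  match  now at ?Str.&{ack: μY.…, stop: μY.…}
@3 got !Str, protocol expects ?Str  ✗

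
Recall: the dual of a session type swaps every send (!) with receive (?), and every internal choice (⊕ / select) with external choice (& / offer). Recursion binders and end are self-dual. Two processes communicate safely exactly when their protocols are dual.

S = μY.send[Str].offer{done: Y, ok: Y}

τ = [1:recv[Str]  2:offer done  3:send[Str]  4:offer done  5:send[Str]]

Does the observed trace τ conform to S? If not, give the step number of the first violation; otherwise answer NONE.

1

[1] got recv[Str], protocol expects send[Str]  ✗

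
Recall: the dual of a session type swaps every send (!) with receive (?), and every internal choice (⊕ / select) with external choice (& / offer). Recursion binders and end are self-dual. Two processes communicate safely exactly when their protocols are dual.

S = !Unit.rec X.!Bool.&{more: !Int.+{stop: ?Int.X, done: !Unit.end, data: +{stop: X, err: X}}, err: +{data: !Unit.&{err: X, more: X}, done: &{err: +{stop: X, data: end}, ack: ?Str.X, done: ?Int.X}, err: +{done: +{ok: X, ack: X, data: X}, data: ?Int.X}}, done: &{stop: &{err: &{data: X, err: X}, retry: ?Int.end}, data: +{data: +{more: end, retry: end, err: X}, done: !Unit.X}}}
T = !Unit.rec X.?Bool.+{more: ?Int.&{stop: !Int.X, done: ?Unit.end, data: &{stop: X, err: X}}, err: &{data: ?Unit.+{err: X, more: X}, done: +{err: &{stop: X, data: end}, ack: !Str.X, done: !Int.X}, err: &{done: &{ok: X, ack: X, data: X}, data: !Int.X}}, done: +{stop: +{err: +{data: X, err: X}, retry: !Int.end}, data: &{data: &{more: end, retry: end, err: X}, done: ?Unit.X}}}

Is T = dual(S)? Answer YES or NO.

NO

!Unit vs !Unit  ✗ same direction on both sides — not dual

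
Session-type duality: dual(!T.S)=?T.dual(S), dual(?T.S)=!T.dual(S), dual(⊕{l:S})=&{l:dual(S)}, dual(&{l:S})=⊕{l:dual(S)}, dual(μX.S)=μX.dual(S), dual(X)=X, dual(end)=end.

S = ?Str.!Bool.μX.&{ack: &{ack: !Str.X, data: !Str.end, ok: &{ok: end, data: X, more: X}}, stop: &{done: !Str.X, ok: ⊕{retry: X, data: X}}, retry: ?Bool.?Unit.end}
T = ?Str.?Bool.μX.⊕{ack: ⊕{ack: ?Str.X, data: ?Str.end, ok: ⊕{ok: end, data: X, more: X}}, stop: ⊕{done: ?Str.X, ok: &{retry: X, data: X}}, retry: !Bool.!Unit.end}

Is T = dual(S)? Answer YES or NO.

?Str ‖ ?Str  ✗ same direction on both sides — not dual

NO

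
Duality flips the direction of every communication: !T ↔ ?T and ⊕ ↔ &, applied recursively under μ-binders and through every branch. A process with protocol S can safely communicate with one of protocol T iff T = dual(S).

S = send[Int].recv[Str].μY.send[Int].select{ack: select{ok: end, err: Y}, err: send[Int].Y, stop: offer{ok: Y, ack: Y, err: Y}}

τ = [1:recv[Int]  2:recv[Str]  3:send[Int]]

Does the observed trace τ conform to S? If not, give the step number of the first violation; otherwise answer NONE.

1

step 1: got recv[Int], protocol expects send[Int]  ✗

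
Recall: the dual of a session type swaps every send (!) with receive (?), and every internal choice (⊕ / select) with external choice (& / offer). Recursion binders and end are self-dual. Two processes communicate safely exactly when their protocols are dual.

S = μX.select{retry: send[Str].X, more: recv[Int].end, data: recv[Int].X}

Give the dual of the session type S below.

μX → μX  (binder kept)
  select{retry,more,data} → offer{retry,more,data}  (⊕→&)
    • retry:
      send[Str] → recv[Str]
        X ↦ X
    • more:
      recv[Int] → send[Int]
        end ↦ end
    • data:
      recv[Int] → send[Int]
        X ↦ X

μX.offer{retry: recv[Str].X, more: send[Int].end, data: send[Int].X}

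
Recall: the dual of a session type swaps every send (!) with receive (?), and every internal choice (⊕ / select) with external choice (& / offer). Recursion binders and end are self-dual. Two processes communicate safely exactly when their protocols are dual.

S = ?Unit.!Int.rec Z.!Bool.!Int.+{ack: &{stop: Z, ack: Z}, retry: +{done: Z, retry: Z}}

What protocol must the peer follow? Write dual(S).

!Unit.?Int.rec Z.?Bool.?Int.&{ack: +{stop: Z, ack: Z}, retry: &{done: Z, retry: Z}}

?Unit ↦ !Unit
  !Int ↦ ?Int
    rec Z ↦ rec Z  (binder kept)
      !Bool ↦ ?Bool
        !Int ↦ ?Int
          +{ack,retry} ↦ &{ack,retry}  (select→offer)
            • ack:
              &{stop,ack} ↦ +{stop,ack}  (offer→select)
                • stop:
                  Z self-dual
                • ack:
                  Z self-dual
            • retry:
              +{done,retry} ↦ &{done,retry}  (select→offer)
                • done:
                  Z self-dual
                • retry:
                  Z self-dual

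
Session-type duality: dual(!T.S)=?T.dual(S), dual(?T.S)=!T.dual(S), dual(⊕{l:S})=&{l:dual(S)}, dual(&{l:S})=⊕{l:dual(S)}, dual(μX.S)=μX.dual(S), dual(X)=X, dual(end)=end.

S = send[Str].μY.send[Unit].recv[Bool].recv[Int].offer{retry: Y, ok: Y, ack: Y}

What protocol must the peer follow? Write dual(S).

recv[Str].μY.recv[Unit].send[Bool].send[Int].select{retry: Y, ok: Y, ack: Y}

send[Str] → recv[Str]
  μY → μY  (μ self-dual)
    send[Unit] → recv[Unit]
      recv[Bool] → send[Bool]
        recv[Int] → send[Int]
          offer{retry,ok,ack} → select{retry,ok,ack}  (offer→select)
            [retry]
              dual(Y) = Y
            [ok]
              dual(Y) = Y
            [ack]
              dual(Y) = Y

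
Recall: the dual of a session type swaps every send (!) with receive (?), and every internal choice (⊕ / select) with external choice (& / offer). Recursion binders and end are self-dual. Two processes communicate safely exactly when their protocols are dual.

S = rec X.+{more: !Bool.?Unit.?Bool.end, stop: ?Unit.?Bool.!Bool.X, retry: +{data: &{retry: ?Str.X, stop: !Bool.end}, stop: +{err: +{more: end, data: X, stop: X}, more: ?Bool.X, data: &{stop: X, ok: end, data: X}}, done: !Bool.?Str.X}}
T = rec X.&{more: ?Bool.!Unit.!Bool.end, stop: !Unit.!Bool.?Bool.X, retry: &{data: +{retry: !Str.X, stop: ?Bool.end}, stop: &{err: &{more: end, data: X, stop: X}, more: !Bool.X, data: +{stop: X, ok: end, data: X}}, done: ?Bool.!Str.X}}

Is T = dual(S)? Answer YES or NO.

rec X ‖ rec X  match (binder kept)
  +{more,stop,retry} ‖ &{more,stop,retry}  match label sets agree
    • more:
      !Bool ‖ ?Bool  match
        ?Unit ‖ !Unit  match
          ?Bool ‖ !Bool  match
            end ‖ end  match
    • stop:
      ?Unit ‖ !Unit  match
        ?Bool ‖ !Bool  match
          !Bool ‖ ?Bool  match
            X ‖ X  match
    • retry:
      +{data,stop,done} ‖ &{data,stop,done}  match label sets agree
        • data:
          &{retry,stop} ‖ +{retry,stop}  match label sets agree
            • retry:
              ?Str ‖ !Str  match
                X ‖ X  match
            • stop:
              !Bool ‖ ?Bool  match
                end ‖ end  match
        • stop:
          +{err,more,data} ‖ &{err,more,data}  match label sets agree
            • err:
              +{more,data,stop} ‖ &{more,data,stop}  match label sets agree
                • more:
                  end ‖ end  match
                • data:
                  X ‖ X  match
                • stop:
                  X ‖ X  match
            • more:
              ?Bool ‖ !Bool  match
                X ‖ X  match
            • data:
              &{stop,ok,data} ‖ +{stop,ok,data}  match label sets agree
                • stop:
                  X ‖ X  match
                • ok:
                  end ‖ end  match
                • data:
                  X ‖ X  match
        • done:
          !Bool ‖ ?Bool  match
            ?Str ‖ !Str  match
              X ‖ X  match

YES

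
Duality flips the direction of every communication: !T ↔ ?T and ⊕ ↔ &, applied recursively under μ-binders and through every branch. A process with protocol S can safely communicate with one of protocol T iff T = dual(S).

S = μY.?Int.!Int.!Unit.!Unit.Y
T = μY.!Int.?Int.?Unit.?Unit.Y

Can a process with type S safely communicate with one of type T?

μY | μY  match (binder kept)
  ?Int | !Int  match
    !Int | ?Int  match
      !Unit | ?Unit  match
        !Unit | ?Unit  match
          Y | Y  match

YES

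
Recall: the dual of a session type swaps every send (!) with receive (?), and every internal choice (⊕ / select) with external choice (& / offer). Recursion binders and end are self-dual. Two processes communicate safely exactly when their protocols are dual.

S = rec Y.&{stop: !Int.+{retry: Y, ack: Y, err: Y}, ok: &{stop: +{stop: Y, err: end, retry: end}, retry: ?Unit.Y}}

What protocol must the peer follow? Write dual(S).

rec Y.+{stop: ?Int.&{retry: Y, ack: Y, err: Y}, ok: +{stop: &{stop: Y, err: end, retry: end}, retry: !Unit.Y}}

rec Y ↦ rec Y  (rec unchanged)
  &{stop,ok} ↦ +{stop,ok}  (external→internal)
    case stop:
      !Int ↦ ?Int
        +{retry,ack,err} ↦ &{retry,ack,err}  (select→offer)
          case retry:
            Y ↦ Y
          case ack:
            Y ↦ Y
          case err:
            Y ↦ Y
    case ok:
      &{stop,retry} ↦ +{stop,retry}  (external→internal)
        case stop:
          +{stop,err,retry} ↦ &{stop,err,retry}  (select→offer)
            case stop:
              Y ↦ Y
            case err:
              end ↦ end
            case retry:
              end ↦ end
        case retry:
          ?Unit ↦ !Unit
            Y ↦ Y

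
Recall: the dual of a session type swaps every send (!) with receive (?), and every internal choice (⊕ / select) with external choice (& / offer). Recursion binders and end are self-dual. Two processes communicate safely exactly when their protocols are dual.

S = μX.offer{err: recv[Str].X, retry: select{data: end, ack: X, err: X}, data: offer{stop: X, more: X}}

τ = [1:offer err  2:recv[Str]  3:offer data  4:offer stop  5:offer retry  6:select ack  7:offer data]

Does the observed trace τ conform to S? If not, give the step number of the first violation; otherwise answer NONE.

NONE

@1 offer err  ✓  state: recv[Str].μX.…
@2 recv[Str]  ✓  state: μX.…
@3 offer data  ✓  state: offer{stop: μX.…, more: μX.…}
@4 offer stop  ✓  state: μX.…
@5 offer retry  ✓  state: select{data: end, ack: μX.…, err: μX.…}
@6 select ack  ✓  state: μX.…
@7 offer data  ✓  state: offer{stop: μX.…, more: μX.…}
all 7 steps conform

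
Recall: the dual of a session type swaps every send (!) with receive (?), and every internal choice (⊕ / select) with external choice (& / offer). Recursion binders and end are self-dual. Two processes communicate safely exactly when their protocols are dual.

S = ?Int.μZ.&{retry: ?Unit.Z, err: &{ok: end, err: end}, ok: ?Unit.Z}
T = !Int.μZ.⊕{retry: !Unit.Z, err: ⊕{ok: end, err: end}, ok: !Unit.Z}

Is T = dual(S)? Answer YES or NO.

?Int | !Int  ok
  μZ | μZ  ok (rec unchanged)
    &{retry,err,ok} | ⊕{retry,err,ok}  ok labels match
      • retry:
        ?Unit | !Unit  ok
          Z | Z  ok
      • err:
        &{ok,err} | ⊕{ok,err}  ok labels match
          • ok:
            end | end  ok
          • err:
            end | end  ok
      • ok:
        ?Unit | !Unit  ok
          Z | Z  ok

YES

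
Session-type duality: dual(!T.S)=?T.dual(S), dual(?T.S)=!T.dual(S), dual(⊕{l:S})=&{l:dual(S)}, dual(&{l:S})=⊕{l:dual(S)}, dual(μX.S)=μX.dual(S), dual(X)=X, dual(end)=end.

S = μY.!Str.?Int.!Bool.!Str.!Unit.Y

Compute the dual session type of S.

μY.?Str.!Int.?Bool.?Str.?Unit.Y

μY ↦ μY  (binder kept)
  !Str ↦ ?Str
    ?Int ↦ !Int
      !Bool ↦ ?Bool
        !Str ↦ ?Str
          !Unit ↦ ?Unit
            Y self-dual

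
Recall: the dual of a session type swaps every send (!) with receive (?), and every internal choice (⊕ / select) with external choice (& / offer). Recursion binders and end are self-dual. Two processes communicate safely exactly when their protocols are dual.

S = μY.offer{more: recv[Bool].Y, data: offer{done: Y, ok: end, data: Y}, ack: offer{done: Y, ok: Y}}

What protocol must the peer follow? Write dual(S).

μY = μY  (rec unchanged)
  offer{more,data,ack} = select{more,data,ack}  (offer→select)
    [more]
      recv[Bool] = send[Bool]
        dual(Y) = Y
    [data]
      offer{done,ok,data} = select{done,ok,data}  (offer→select)
        [done]
          dual(Y) = Y
        [ok]
          dual(end) = end
        [data]
          dual(Y) = Y
    [ack]
      offer{done,ok} = select{done,ok}  (offer→select)
        [done]
          dual(Y) = Y
        [ok]
          dual(Y) = Y

μY.select{more: send[Bool].Y, data: select{done: Y, ok: end, data: Y}, ack: select{done: Y, ok: Y}}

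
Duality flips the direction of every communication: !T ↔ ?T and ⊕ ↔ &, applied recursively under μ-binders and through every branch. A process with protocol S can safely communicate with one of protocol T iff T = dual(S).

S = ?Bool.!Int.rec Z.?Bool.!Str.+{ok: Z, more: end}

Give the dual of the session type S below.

?Bool ↦ !Bool
  !Int ↦ ?Int
    rec Z ↦ rec Z  (binder kept)
      ?Bool ↦ !Bool
        !Str ↦ ?Str
          +{ok,more} ↦ &{ok,more}  (⊕→&)
            • ok:
              dual(Z) = Z
            • more:
              dual(end) = end

!Bool.?Int.rec Z.!Bool.?Str.&{ok: Z, more: end}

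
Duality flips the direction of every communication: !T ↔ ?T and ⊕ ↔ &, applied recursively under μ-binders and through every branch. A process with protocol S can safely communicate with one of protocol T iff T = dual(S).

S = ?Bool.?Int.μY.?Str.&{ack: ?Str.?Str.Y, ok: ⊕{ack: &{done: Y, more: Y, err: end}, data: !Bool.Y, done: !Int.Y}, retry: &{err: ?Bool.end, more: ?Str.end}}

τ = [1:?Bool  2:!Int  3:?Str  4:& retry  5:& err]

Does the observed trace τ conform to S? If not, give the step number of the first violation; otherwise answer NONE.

2

[1] ?Bool  ✓  cont: ?Int.μY.…
[2] got !Int, protocol expects ?Int  ✗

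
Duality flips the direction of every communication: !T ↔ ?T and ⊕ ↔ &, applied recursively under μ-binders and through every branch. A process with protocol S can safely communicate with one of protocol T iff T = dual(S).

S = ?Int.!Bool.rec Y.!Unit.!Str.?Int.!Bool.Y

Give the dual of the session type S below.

?Int ↦ !Int
  !Bool ↦ ?Bool
    rec Y ↦ rec Y  (rec unchanged)
      !Unit ↦ ?Unit
        !Str ↦ ?Str
          ?Int ↦ !Int
            !Bool ↦ ?Bool
              Y self-dual

!Int.?Bool.rec Y.?Unit.?Str.!Int.?Bool.Y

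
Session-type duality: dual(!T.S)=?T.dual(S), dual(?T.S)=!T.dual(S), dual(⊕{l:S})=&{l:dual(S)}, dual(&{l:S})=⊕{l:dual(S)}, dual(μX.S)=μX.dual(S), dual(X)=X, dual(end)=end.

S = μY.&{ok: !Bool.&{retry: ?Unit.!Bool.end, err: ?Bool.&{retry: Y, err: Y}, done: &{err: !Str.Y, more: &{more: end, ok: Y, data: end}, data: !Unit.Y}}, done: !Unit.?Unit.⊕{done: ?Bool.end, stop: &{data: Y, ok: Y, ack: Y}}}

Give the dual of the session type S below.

μY.⊕{ok: ?Bool.⊕{retry: !Unit.?Bool.end, err: !Bool.⊕{retry: Y, err: Y}, done: ⊕{err: ?Str.Y, more: ⊕{more: end, ok: Y, data: end}, data: ?Unit.Y}}, done: ?Unit.!Unit.&{done: !Bool.end, stop: ⊕{data: Y, ok: Y, ack: Y}}}

μY → μY  (rec unchanged)
  &{ok,done} → ⊕{ok,done}  (&→⊕)
    case ok:
      !Bool → ?Bool
        &{retry,err,done} → ⊕{retry,err,done}  (&→⊕)
          case retry:
            ?Unit → !Unit
              !Bool → ?Bool
                end self-dual
          case err:
            ?Bool → !Bool
              &{retry,err} → ⊕{retry,err}  (&→⊕)
                case retry:
                  Y self-dual
                case err:
                  Y self-dual
          case done:
            &{err,more,data} → ⊕{err,more,data}  (&→⊕)
              case err:
                !Str → ?Str
                  Y self-dual
              case more:
                &{more,ok,data} → ⊕{more,ok,data}  (&→⊕)
                  case more:
                    end self-dual
                  case ok:
                    Y self-dual
                  case data:
                    end self-dual
              case data:
                !Unit → ?Unit
                  Y self-dual
    case done:
      !Unit → ?Unit
        ?Unit → !Unit
          ⊕{done,stop} → &{done,stop}  (⊕→&)
            case done:
              ?Bool → !Bool
                end self-dual
            case stop:
              &{data,ok,ack} → ⊕{data,ok,ack}  (&→⊕)
                case data:
                  Y self-dual
                case ok:
                  Y self-dual
                case ack:
                  Y self-dual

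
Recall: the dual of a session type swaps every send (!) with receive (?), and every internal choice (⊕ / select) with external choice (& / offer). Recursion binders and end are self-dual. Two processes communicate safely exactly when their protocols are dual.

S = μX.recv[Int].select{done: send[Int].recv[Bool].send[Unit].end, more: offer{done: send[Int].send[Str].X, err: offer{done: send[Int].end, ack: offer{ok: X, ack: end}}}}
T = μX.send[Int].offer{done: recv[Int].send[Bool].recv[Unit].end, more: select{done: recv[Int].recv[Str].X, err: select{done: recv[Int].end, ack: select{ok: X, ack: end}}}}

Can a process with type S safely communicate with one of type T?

μX ‖ μX  ✓ (μ self-dual)
  recv[Int] ‖ send[Int]  ✓
    select{done,more} ‖ offer{done,more}  ✓ labels match
      case done:
        send[Int] ‖ recv[Int]  ✓
          recv[Bool] ‖ send[Bool]  ✓
            send[Unit] ‖ recv[Unit]  ✓
              end ‖ end  ✓
      case more:
        offer{done,err} ‖ select{done,err}  ✓ labels match
          case done:
            send[Int] ‖ recv[Int]  ✓
              send[Str] ‖ recv[Str]  ✓
                X ‖ X  ✓
          case err:
            offer{done,ack} ‖ select{done,ack}  ✓ labels match
              case done:
                send[Int] ‖ recv[Int]  ✓
                  end ‖ end  ✓
              case ack:
                offer{ok,ack} ‖ select{ok,ack}  ✓ labels match
                  case ok:
                    X ‖ X  ✓
                  case ack:
                    end ‖ end  ✓

YES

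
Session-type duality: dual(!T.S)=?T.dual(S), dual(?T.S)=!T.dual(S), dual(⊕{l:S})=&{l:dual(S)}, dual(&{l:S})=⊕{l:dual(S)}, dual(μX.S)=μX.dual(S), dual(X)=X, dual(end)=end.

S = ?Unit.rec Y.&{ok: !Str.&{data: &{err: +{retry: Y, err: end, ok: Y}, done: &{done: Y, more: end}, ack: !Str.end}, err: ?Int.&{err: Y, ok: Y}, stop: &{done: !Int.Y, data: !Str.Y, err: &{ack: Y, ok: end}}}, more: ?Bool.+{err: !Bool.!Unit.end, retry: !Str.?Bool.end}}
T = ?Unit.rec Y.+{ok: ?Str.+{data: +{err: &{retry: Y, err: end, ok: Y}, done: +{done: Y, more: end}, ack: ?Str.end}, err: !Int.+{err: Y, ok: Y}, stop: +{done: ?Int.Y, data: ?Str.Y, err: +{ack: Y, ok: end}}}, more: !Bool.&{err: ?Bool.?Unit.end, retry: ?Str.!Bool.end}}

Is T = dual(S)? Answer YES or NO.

NO

?Unit ‖ ?Unit  ✗ same direction on both sides — not dual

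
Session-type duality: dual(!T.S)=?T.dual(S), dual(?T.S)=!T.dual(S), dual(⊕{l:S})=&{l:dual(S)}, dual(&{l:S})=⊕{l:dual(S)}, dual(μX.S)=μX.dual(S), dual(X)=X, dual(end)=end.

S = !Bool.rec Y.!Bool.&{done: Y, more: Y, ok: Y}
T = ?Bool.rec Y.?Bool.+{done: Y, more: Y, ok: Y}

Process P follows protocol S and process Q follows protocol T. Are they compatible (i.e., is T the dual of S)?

YES

!Bool | ?Bool  ok
  rec Y | rec Y  ok (rec unchanged)
    !Bool | ?Bool  ok
      &{done,more,ok} | +{done,more,ok}  ok label sets agree
        [done]
          Y | Y  ok
        [more]
          Y | Y  ok
        [ok]
          Y | Y  ok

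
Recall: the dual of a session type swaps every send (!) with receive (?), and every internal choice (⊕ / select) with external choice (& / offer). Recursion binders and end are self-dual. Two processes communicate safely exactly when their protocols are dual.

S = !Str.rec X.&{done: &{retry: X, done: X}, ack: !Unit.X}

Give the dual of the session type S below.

!Str → ?Str
  rec X → rec X  (μ self-dual)
    &{done,ack} → +{done,ack}  (offer→select)
      [done]
        &{retry,done} → +{retry,done}  (offer→select)
          [retry]
            dual(X) = X
          [done]
            dual(X) = X
      [ack]
        !Unit → ?Unit
          dual(X) = X

?Str.rec X.+{done: +{retry: X, done: X}, ack: ?Unit.X}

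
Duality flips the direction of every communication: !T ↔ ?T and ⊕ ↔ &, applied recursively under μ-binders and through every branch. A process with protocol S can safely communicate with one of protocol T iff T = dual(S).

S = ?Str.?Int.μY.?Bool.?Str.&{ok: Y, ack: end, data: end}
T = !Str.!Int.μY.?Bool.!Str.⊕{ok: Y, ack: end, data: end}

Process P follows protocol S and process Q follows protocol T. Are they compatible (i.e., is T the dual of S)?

NO

?Str vs !Str  ok
  ?Int vs !Int  ok
    μY vs μY  ok (binder kept)
      ?Bool vs ?Bool  ✗ same direction on both sides — not dual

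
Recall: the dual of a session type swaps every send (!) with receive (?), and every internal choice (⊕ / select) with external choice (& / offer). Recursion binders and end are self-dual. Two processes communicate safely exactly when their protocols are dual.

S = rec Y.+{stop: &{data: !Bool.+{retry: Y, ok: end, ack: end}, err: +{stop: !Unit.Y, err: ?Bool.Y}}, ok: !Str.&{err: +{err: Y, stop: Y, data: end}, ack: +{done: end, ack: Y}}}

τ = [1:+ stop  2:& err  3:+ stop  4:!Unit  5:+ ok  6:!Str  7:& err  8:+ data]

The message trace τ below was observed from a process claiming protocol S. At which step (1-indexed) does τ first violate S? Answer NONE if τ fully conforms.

[1] + stop  ok  residual = &{data: !Bool.+{retry: rec Y.…, ok: end, ack: end}, err: +{stop: !Unit.rec Y.…, err: ?Bool.rec Y.…}}
[2] & err  ok  residual = +{stop: !Unit.rec Y.…, err: ?Bool.rec Y.…}
[3] + stop  ok  residual = !Unit.rec Y.…
[4] !Unit  ok  residual = rec Y.…
[5] + ok  ok  residual = !Str.&{err: +{err: rec Y.…, stop: rec Y.…, data: end}, ack: +{done: end, ack: rec Y.…}}
[6] !Str  ok  residual = &{err: +{err: rec Y.…, stop: rec Y.…, data: end}, ack: +{done: end, ack: rec Y.…}}
[7] & err  ok  residual = +{err: rec Y.…, stop: rec Y.…, data: end}
[8] + data  ok  residual = end
trace exhausted — no violation

NONE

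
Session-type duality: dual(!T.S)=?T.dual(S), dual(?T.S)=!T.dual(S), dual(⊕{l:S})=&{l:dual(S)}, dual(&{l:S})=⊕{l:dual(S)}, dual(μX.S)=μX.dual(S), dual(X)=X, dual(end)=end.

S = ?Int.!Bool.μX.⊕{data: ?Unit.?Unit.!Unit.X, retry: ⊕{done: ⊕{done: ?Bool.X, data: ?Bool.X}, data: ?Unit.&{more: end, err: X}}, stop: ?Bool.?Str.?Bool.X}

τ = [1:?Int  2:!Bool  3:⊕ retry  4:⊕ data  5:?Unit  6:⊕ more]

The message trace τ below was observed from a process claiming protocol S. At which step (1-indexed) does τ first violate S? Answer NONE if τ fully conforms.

6

@1 ?Int  ok  residual = !Bool.μX.…
@2 !Bool  ok  residual = μX.…
@3 ⊕ retry  ok  residual = ⊕{done: ⊕{done: ?Bool.μX.…, data: ?Bool.μX.…}, data: ?Unit.&{more: end, err: μX.…}}
@4 ⊕ data  ok  residual = ?Unit.&{more: end, err: μX.…}
@5 ?Unit  ok  residual = &{more: end, err: μX.…}
@6 got ⊕ more, protocol expects & more or & err  ✗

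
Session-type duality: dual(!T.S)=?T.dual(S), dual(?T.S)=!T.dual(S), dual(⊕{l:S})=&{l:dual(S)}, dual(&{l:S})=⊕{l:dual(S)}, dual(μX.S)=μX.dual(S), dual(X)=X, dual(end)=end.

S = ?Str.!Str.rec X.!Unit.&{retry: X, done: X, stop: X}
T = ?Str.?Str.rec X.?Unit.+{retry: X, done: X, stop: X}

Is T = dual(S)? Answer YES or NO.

?Str ‖ ?Str  ✗ same direction on both sides — not dual

NO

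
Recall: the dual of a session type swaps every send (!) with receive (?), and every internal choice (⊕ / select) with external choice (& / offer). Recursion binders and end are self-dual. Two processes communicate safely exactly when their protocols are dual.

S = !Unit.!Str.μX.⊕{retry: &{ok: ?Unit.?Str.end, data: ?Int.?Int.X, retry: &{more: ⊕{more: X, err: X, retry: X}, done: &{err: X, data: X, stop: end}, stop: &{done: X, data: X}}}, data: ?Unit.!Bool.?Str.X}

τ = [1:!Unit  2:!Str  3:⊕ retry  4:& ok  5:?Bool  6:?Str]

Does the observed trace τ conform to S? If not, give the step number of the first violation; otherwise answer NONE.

5

[1] !Unit  ok  residual = !Str.μX.…
[2] !Str  ok  residual = μX.…
[3] ⊕ retry  ok  residual = &{ok: ?Unit.?Str.end, data: ?Int.?Int.μX.…, retry: &{more: ⊕{more: μX.…, err: μX.…, retry: μX.…}, done: &{err: μX.…, data: μX.…, stop: end}, stop: &{done: μX.…, data: μX.…}}}
[4] & ok  ok  residual = ?Unit.?Str.end
[5] got ?Bool, protocol expects ?Unit  ✗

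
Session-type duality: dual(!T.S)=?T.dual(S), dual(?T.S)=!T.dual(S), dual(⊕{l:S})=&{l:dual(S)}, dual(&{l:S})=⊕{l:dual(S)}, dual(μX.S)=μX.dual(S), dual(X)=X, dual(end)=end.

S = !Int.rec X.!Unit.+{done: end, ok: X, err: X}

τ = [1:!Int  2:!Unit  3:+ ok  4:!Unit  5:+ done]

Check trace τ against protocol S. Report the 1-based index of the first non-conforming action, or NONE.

NONE

[1] !Int  ✓  residual = rec X.…
[2] !Unit  ✓  residual = +{done: end, ok: rec X.…, err: rec X.…}
[3] + ok  ✓  residual = rec X.…
[4] !Unit  ✓  residual = +{done: end, ok: rec X.…, err: rec X.…}
[5] + done  ✓  residual = end
trace exhausted — no violation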